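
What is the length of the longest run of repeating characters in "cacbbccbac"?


Input: "cacbbccbac"
Scanning for longest run:
  Position 1 ('a'): new char, reset run to 1
  Position 2 ('c'): new char, reset run to 1
  Position 3 ('b'): new char, reset run to 1
  Position 4 ('b'): continues run of 'b', length=2
  Position 5 ('c'): new char, reset run to 1
  Position 6 ('c'): continues run of 'c', length=2
  Position 7 ('b'): new char, reset run to 1
  Position 8 ('a'): new char, reset run to 1
  Position 9 ('c'): new char, reset run to 1
Longest run: 'b' with length 2

2


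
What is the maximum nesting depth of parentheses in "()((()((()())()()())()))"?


Input: "()((()((()())()()())()))"
Tracking depth:
  Position 0 '(': depth becomes 1
  Position 1 ')': depth becomes 0
  Position 2 '(': depth becomes 1
  Position 3 '(': depth becomes 2
  Position 4 '(': depth becomes 3
  Position 5 ')': depth becomes 2
  Position 6 '(': depth becomes 3
  Position 7 '(': depth becomes 4
  Position 8 '(': depth becomes 5
  Position 9 ')': depth becomes 4
  Position 10 '(': depth becomes 5
  Position 11 ')': depth becomes 4
  Position 12 ')': depth becomes 3
  Position 13 '(': depth becomes 4
  Position 14 ')': depth becomes 3
  Position 15 '(': depth becomes 4
  Position 16 ')': depth becomes 3
  Position 17 '(': depth becomes 4
  Position 18 ')': depth becomes 3
  Position 19 ')': depth becomes 2
  Position 20 '(': depth becomes 3
  Position 21 ')': depth becomes 2
  Position 22 ')': depth becomes 1
  Position 23 ')': depth becomes 0
Maximum depth reached: 5

5


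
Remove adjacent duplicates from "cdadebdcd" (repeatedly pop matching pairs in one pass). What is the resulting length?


Input: cdadebdcd
Stack-based adjacent duplicate removal:
  Read 'c': push. Stack: c
  Read 'd': push. Stack: cd
  Read 'a': push. Stack: cda
  Read 'd': push. Stack: cdad
  Read 'e': push. Stack: cdade
  Read 'b': push. Stack: cdadeb
  Read 'd': push. Stack: cdadebd
  Read 'c': push. Stack: cdadebdc
  Read 'd': push. Stack: cdadebdcd
Final stack: "cdadebdcd" (length 9)

9


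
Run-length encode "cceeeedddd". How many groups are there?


Input: cceeeedddd
Scanning for consecutive runs:
  Group 1: 'c' x 2 (positions 0-1)
  Group 2: 'e' x 4 (positions 2-5)
  Group 3: 'd' x 4 (positions 6-9)
Total groups: 3

3


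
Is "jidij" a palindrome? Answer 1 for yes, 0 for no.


Input: jidij
Reversed: jidij
  Compare pos 0 ('j') with pos 4 ('j'): match
  Compare pos 1 ('i') with pos 3 ('i'): match
Result: palindrome

1


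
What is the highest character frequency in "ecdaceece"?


Input: ecdaceece
Character counts:
  'a': 1
  'c': 3
  'd': 1
  'e': 4
Maximum frequency: 4

4


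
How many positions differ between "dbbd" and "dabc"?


Comparing "dbbd" and "dabc" position by position:
  Position 0: 'd' vs 'd' => same
  Position 1: 'b' vs 'a' => DIFFER
  Position 2: 'b' vs 'b' => same
  Position 3: 'd' vs 'c' => DIFFER
Positions that differ: 2

2


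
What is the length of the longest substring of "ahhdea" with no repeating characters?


Input: "ahhdea"
Sliding window (track last position of each char):
  Position 0 ('a'): window [0,0] length 1 -- new best
  Position 1 ('h'): window [0,1] length 2 -- new best
  Position 2 ('h'): repeat (last at 1), move window start to 2
  Position 2 ('h'): window [2,2] length 1
  Position 3 ('d'): window [2,3] length 2
  Position 4 ('e'): window [2,4] length 3 -- new best
  Position 5 ('a'): window [2,5] length 4 -- new best
Longest substring with no repeats: "hdea" with length 4

4


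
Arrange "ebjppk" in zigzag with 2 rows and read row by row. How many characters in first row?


Zigzag "ebjppk" into 2 rows:
Placing characters:
  'e' => row 0
  'b' => row 1
  'j' => row 0
  'p' => row 1
  'p' => row 0
  'k' => row 1
Rows:
  Row 0: "ejp"
  Row 1: "bpk"
First row length: 3

3


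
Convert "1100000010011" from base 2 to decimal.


Input: "1100000010011" in base 2
Positional expansion:
  Digit '1' (value 1) x 2^12 = 4096
  Digit '1' (value 1) x 2^11 = 2048
  Digit '0' (value 0) x 2^10 = 0
  Digit '0' (value 0) x 2^9 = 0
  Digit '0' (value 0) x 2^8 = 0
  Digit '0' (value 0) x 2^7 = 0
  Digit '0' (value 0) x 2^6 = 0
  Digit '0' (value 0) x 2^5 = 0
  Digit '1' (value 1) x 2^4 = 16
  Digit '0' (value 0) x 2^3 = 0
  Digit '0' (value 0) x 2^2 = 0
  Digit '1' (value 1) x 2^1 = 2
  Digit '1' (value 1) x 2^0 = 1
Sum = 6163

6163


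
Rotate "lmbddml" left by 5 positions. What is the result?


Input: "lmbddml", rotate left by 5
First 5 characters: "lmbdd"
Remaining characters: "ml"
Concatenate remaining + first: "ml" + "lmbdd" = "mllmbdd"

mllmbdd


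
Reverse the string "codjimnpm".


Input: codjimnpm
Reading characters right to left:
  Position 8: 'm'
  Position 7: 'p'
  Position 6: 'n'
  Position 5: 'm'
  Position 4: 'i'
  Position 3: 'j'
  Position 2: 'd'
  Position 1: 'o'
  Position 0: 'c'
Reversed: mpnmijdoc

mpnmijdoc


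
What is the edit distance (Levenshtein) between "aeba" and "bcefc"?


Computing edit distance: "aeba" -> "bcefc"
DP table:
           b    c    e    f    c
      0    1    2    3    4    5
  a   1    1    2    3    4    5
  e   2    2    2    2    3    4
  b   3    2    3    3    3    4
  a   4    3    3    4    4    4
Edit distance = dp[4][5] = 4

4


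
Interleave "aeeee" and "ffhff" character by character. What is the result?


Interleaving "aeeee" and "ffhff":
  Position 0: 'a' from first, 'f' from second => "af"
  Position 1: 'e' from first, 'f' from second => "ef"
  Position 2: 'e' from first, 'h' from second => "eh"
  Position 3: 'e' from first, 'f' from second => "ef"
  Position 4: 'e' from first, 'f' from second => "ef"
Result: afefehefef

afefehefef


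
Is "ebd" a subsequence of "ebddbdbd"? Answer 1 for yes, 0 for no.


Check if "ebd" is a subsequence of "ebddbdbd"
Greedy scan:
  Position 0 ('e'): matches sub[0] = 'e'
  Position 1 ('b'): matches sub[1] = 'b'
  Position 2 ('d'): matches sub[2] = 'd'
  Position 3 ('d'): no match needed
  Position 4 ('b'): no match needed
  Position 5 ('d'): no match needed
  Position 6 ('b'): no match needed
  Position 7 ('d'): no match needed
All 3 characters matched => is a subsequence

1


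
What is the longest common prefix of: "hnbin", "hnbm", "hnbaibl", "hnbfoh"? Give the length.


Words: hnbin, hnbm, hnbaibl, hnbfoh
  Position 0: all 'h' => match
  Position 1: all 'n' => match
  Position 2: all 'b' => match
  Position 3: ('i', 'm', 'a', 'f') => mismatch, stop
LCP = "hnb" (length 3)

3


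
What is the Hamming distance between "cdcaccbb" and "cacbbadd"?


Comparing "cdcaccbb" and "cacbbadd" position by position:
  Position 0: 'c' vs 'c' => same
  Position 1: 'd' vs 'a' => differ
  Position 2: 'c' vs 'c' => same
  Position 3: 'a' vs 'b' => differ
  Position 4: 'c' vs 'b' => differ
  Position 5: 'c' vs 'a' => differ
  Position 6: 'b' vs 'd' => differ
  Position 7: 'b' vs 'd' => differ
Total differences (Hamming distance): 6

6


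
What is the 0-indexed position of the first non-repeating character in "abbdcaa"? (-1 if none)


Input: abbdcaa
Character frequencies:
  'a': 3
  'b': 2
  'c': 1
  'd': 1
Scanning left to right for freq == 1:
  Position 0 ('a'): freq=3, skip
  Position 1 ('b'): freq=2, skip
  Position 2 ('b'): freq=2, skip
  Position 3 ('d'): unique! => answer = 3

3


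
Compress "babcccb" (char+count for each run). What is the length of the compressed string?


Input: babcccb
Runs:
  'b' x 1 => "b1"
  'a' x 1 => "a1"
  'b' x 1 => "b1"
  'c' x 3 => "c3"
  'b' x 1 => "b1"
Compressed: "b1a1b1c3b1"
Compressed length: 10

10


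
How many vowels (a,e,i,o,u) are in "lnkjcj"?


Input: lnkjcj
Checking each character:
  'l' at position 0: consonant
  'n' at position 1: consonant
  'k' at position 2: consonant
  'j' at position 3: consonant
  'c' at position 4: consonant
  'j' at position 5: consonant
Total vowels: 0

0


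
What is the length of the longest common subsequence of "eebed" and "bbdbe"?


LCS of "eebed" and "bbdbe"
DP table:
           b    b    d    b    e
      0    0    0    0    0    0
  e   0    0    0    0    0    1
  e   0    0    0    0    0    1
  b   0    1    1    1    1    1
  e   0    1    1    1    1    2
  d   0    1    1    2    2    2
LCS length = dp[5][5] = 2

2


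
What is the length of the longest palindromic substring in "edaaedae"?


Input: "edaaedae"
Checking substrings for palindromes:
  [2:4] "aa" (len 2) => palindrome
Longest palindromic substring: "aa" with length 2

2


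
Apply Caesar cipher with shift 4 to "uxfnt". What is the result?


Caesar cipher: shift "uxfnt" by 4
  'u' (pos 20) + 4 = pos 24 = 'y'
  'x' (pos 23) + 4 = pos 1 = 'b'
  'f' (pos 5) + 4 = pos 9 = 'j'
  'n' (pos 13) + 4 = pos 17 = 'r'
  't' (pos 19) + 4 = pos 23 = 'x'
Result: ybjrx

ybjrx


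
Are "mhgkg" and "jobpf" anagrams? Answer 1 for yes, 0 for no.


Strings: "mhgkg", "jobpf"
Sorted first:  gghkm
Sorted second: bfjop
Differ at position 0: 'g' vs 'b' => not anagrams

0


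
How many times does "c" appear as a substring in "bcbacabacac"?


Searching for "c" in "bcbacabacac"
Scanning each position:
  Position 0: "b" => no
  Position 1: "c" => MATCH
  Position 2: "b" => no
  Position 3: "a" => no
  Position 4: "c" => MATCH
  Position 5: "a" => no
  Position 6: "b" => no
  Position 7: "a" => no
  Position 8: "c" => MATCH
  Position 9: "a" => no
  Position 10: "c" => MATCH
Total occurrences: 4

4


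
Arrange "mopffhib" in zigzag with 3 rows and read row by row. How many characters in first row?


Zigzag "mopffhib" into 3 rows:
Placing characters:
  'm' => row 0
  'o' => row 1
  'p' => row 2
  'f' => row 1
  'f' => row 0
  'h' => row 1
  'i' => row 2
  'b' => row 1
Rows:
  Row 0: "mf"
  Row 1: "ofhb"
  Row 2: "pi"
First row length: 2

2


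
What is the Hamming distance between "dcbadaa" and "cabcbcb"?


Comparing "dcbadaa" and "cabcbcb" position by position:
  Position 0: 'd' vs 'c' => differ
  Position 1: 'c' vs 'a' => differ
  Position 2: 'b' vs 'b' => same
  Position 3: 'a' vs 'c' => differ
  Position 4: 'd' vs 'b' => differ
  Position 5: 'a' vs 'c' => differ
  Position 6: 'a' vs 'b' => differ
Total differences (Hamming distance): 6

6


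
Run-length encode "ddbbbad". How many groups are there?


Input: ddbbbad
Scanning for consecutive runs:
  Group 1: 'd' x 2 (positions 0-1)
  Group 2: 'b' x 3 (positions 2-4)
  Group 3: 'a' x 1 (positions 5-5)
  Group 4: 'd' x 1 (positions 6-6)
Total groups: 4

4


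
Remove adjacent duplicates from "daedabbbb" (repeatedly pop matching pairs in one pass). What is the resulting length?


Input: daedabbbb
Stack-based adjacent duplicate removal:
  Read 'd': push. Stack: d
  Read 'a': push. Stack: da
  Read 'e': push. Stack: dae
  Read 'd': push. Stack: daed
  Read 'a': push. Stack: daeda
  Read 'b': push. Stack: daedab
  Read 'b': matches stack top 'b' => pop. Stack: daeda
  Read 'b': push. Stack: daedab
  Read 'b': matches stack top 'b' => pop. Stack: daeda
Final stack: "daeda" (length 5)

5


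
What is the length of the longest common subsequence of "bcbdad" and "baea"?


LCS of "bcbdad" and "baea"
DP table:
           b    a    e    a
      0    0    0    0    0
  b   0    1    1    1    1
  c   0    1    1    1    1
  b   0    1    1    1    1
  d   0    1    1    1    1
  a   0    1    2    2    2
  d   0    1    2    2    2
LCS length = dp[6][4] = 2

2


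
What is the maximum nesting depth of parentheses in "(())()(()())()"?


Input: "(())()(()())()"
Tracking depth:
  Position 0 '(': depth becomes 1
  Position 1 '(': depth becomes 2
  Position 2 ')': depth becomes 1
  Position 3 ')': depth becomes 0
  Position 4 '(': depth becomes 1
  Position 5 ')': depth becomes 0
  Position 6 '(': depth becomes 1
  Position 7 '(': depth becomes 2
  Position 8 ')': depth becomes 1
  Position 9 '(': depth becomes 2
  Position 10 ')': depth becomes 1
  Position 11 ')': depth becomes 0
  Position 12 '(': depth becomes 1
  Position 13 ')': depth becomes 0
Maximum depth reached: 2

2


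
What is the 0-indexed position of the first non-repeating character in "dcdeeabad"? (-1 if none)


Input: dcdeeabad
Character frequencies:
  'a': 2
  'b': 1
  'c': 1
  'd': 3
  'e': 2
Scanning left to right for freq == 1:
  Position 0 ('d'): freq=3, skip
  Position 1 ('c'): unique! => answer = 1

1


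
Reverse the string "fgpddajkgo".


Input: fgpddajkgo
Reading characters right to left:
  Position 9: 'o'
  Position 8: 'g'
  Position 7: 'k'
  Position 6: 'j'
  Position 5: 'a'
  Position 4: 'd'
  Position 3: 'd'
  Position 2: 'p'
  Position 1: 'g'
  Position 0: 'f'
Reversed: ogkjaddpgf

ogkjaddpgf


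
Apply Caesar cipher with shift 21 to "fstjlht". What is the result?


Caesar cipher: shift "fstjlht" by 21
  'f' (pos 5) + 21 = pos 0 = 'a'
  's' (pos 18) + 21 = pos 13 = 'n'
  't' (pos 19) + 21 = pos 14 = 'o'
  'j' (pos 9) + 21 = pos 4 = 'e'
  'l' (pos 11) + 21 = pos 6 = 'g'
  'h' (pos 7) + 21 = pos 2 = 'c'
  't' (pos 19) + 21 = pos 14 = 'o'
Result: anoegco

anoegco


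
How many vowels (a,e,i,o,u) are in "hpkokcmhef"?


Input: hpkokcmhef
Checking each character:
  'h' at position 0: consonant
  'p' at position 1: consonant
  'k' at position 2: consonant
  'o' at position 3: vowel (running total: 1)
  'k' at position 4: consonant
  'c' at position 5: consonant
  'm' at position 6: consonant
  'h' at position 7: consonant
  'e' at position 8: vowel (running total: 2)
  'f' at position 9: consonant
Total vowels: 2

2


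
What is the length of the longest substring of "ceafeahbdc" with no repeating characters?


Input: "ceafeahbdc"
Sliding window (track last position of each char):
  Position 0 ('c'): window [0,0] length 1 -- new best
  Position 1 ('e'): window [0,1] length 2 -- new best
  Position 2 ('a'): window [0,2] length 3 -- new best
  Position 3 ('f'): window [0,3] length 4 -- new best
  Position 4 ('e'): repeat (last at 1), move window start to 2
  Position 4 ('e'): window [2,4] length 3
  Position 5 ('a'): repeat (last at 2), move window start to 3
  Position 5 ('a'): window [3,5] length 3
  Position 6 ('h'): window [3,6] length 4
  Position 7 ('b'): window [3,7] length 5 -- new best
  Position 8 ('d'): window [3,8] length 6 -- new best
  Position 9 ('c'): window [3,9] length 7 -- new best
Longest substring with no repeats: "feahbdc" with length 7

7


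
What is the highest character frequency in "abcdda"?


Input: abcdda
Character counts:
  'a': 2
  'b': 1
  'c': 1
  'd': 2
Maximum frequency: 2

2


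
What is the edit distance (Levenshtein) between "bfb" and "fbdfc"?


Computing edit distance: "bfb" -> "fbdfc"
DP table:
           f    b    d    f    c
      0    1    2    3    4    5
  b   1    1    1    2    3    4
  f   2    1    2    2    2    3
  b   3    2    1    2    3    3
Edit distance = dp[3][5] = 3

3


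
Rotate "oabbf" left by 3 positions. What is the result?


Input: "oabbf", rotate left by 3
First 3 characters: "oab"
Remaining characters: "bf"
Concatenate remaining + first: "bf" + "oab" = "bfoab"

bfoab


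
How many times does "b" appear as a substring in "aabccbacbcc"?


Searching for "b" in "aabccbacbcc"
Scanning each position:
  Position 0: "a" => no
  Position 1: "a" => no
  Position 2: "b" => MATCH
  Position 3: "c" => no
  Position 4: "c" => no
  Position 5: "b" => MATCH
  Position 6: "a" => no
  Position 7: "c" => no
  Position 8: "b" => MATCH
  Position 9: "c" => no
  Position 10: "c" => no
Total occurrences: 3

3


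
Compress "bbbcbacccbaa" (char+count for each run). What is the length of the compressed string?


Input: bbbcbacccbaa
Runs:
  'b' x 3 => "b3"
  'c' x 1 => "c1"
  'b' x 1 => "b1"
  'a' x 1 => "a1"
  'c' x 3 => "c3"
  'b' x 1 => "b1"
  'a' x 2 => "a2"
Compressed: "b3c1b1a1c3b1a2"
Compressed length: 14

14


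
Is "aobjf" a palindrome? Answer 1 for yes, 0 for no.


Input: aobjf
Reversed: fjboa
  Compare pos 0 ('a') with pos 4 ('f'): MISMATCH
  Compare pos 1 ('o') with pos 3 ('j'): MISMATCH
Result: not a palindrome

0


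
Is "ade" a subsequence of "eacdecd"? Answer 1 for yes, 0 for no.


Check if "ade" is a subsequence of "eacdecd"
Greedy scan:
  Position 0 ('e'): no match needed
  Position 1 ('a'): matches sub[0] = 'a'
  Position 2 ('c'): no match needed
  Position 3 ('d'): matches sub[1] = 'd'
  Position 4 ('e'): matches sub[2] = 'e'
  Position 5 ('c'): no match needed
  Position 6 ('d'): no match needed
All 3 characters matched => is a subsequence

1


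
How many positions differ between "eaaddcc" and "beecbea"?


Comparing "eaaddcc" and "beecbea" position by position:
  Position 0: 'e' vs 'b' => DIFFER
  Position 1: 'a' vs 'e' => DIFFER
  Position 2: 'a' vs 'e' => DIFFER
  Position 3: 'd' vs 'c' => DIFFER
  Position 4: 'd' vs 'b' => DIFFER
  Position 5: 'c' vs 'e' => DIFFER
  Position 6: 'c' vs 'a' => DIFFER
Positions that differ: 7

7


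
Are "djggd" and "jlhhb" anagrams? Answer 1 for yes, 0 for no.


Strings: "djggd", "jlhhb"
Sorted first:  ddggj
Sorted second: bhhjl
Differ at position 0: 'd' vs 'b' => not anagrams

0


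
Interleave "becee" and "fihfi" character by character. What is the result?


Interleaving "becee" and "fihfi":
  Position 0: 'b' from first, 'f' from second => "bf"
  Position 1: 'e' from first, 'i' from second => "ei"
  Position 2: 'c' from first, 'h' from second => "ch"
  Position 3: 'e' from first, 'f' from second => "ef"
  Position 4: 'e' from first, 'i' from second => "ei"
Result: bfeichefei

bfeichefei


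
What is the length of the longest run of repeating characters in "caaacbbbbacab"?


Input: "caaacbbbbacab"
Scanning for longest run:
  Position 1 ('a'): new char, reset run to 1
  Position 2 ('a'): continues run of 'a', length=2
  Position 3 ('a'): continues run of 'a', length=3
  Position 4 ('c'): new char, reset run to 1
  Position 5 ('b'): new char, reset run to 1
  Position 6 ('b'): continues run of 'b', length=2
  Position 7 ('b'): continues run of 'b', length=3
  Position 8 ('b'): continues run of 'b', length=4
  Position 9 ('a'): new char, reset run to 1
  Position 10 ('c'): new char, reset run to 1
  Position 11 ('a'): new char, reset run to 1
  Position 12 ('b'): new char, reset run to 1
Longest run: 'b' with length 4

4


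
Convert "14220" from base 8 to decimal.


Input: "14220" in base 8
Positional expansion:
  Digit '1' (value 1) x 8^4 = 4096
  Digit '4' (value 4) x 8^3 = 2048
  Digit '2' (value 2) x 8^2 = 128
  Digit '2' (value 2) x 8^1 = 16
  Digit '0' (value 0) x 8^0 = 0
Sum = 6288

6288


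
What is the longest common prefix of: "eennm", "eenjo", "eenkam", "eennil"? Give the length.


Words: eennm, eenjo, eenkam, eennil
  Position 0: all 'e' => match
  Position 1: all 'e' => match
  Position 2: all 'n' => match
  Position 3: ('n', 'j', 'k', 'n') => mismatch, stop
LCP = "een" (length 3)

3


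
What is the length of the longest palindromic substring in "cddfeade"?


Input: "cddfeade"
Checking substrings for palindromes:
  [1:3] "dd" (len 2) => palindrome
Longest palindromic substring: "dd" with length 2

2


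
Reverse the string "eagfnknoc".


Input: eagfnknoc
Reading characters right to left:
  Position 8: 'c'
  Position 7: 'o'
  Position 6: 'n'
  Position 5: 'k'
  Position 4: 'n'
  Position 3: 'f'
  Position 2: 'g'
  Position 1: 'a'
  Position 0: 'e'
Reversed: conknfgae

conknfgae


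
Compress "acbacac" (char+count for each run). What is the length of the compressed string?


Input: acbacac
Runs:
  'a' x 1 => "a1"
  'c' x 1 => "c1"
  'b' x 1 => "b1"
  'a' x 1 => "a1"
  'c' x 1 => "c1"
  'a' x 1 => "a1"
  'c' x 1 => "c1"
Compressed: "a1c1b1a1c1a1c1"
Compressed length: 14

14


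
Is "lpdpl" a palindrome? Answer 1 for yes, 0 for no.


Input: lpdpl
Reversed: lpdpl
  Compare pos 0 ('l') with pos 4 ('l'): match
  Compare pos 1 ('p') with pos 3 ('p'): match
Result: palindrome

1


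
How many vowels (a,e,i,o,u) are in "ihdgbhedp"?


Input: ihdgbhedp
Checking each character:
  'i' at position 0: vowel (running total: 1)
  'h' at position 1: consonant
  'd' at position 2: consonant
  'g' at position 3: consonant
  'b' at position 4: consonant
  'h' at position 5: consonant
  'e' at position 6: vowel (running total: 2)
  'd' at position 7: consonant
  'p' at position 8: consonant
Total vowels: 2

2


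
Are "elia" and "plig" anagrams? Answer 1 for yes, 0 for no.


Strings: "elia", "plig"
Sorted first:  aeil
Sorted second: gilp
Differ at position 0: 'a' vs 'g' => not anagrams

0


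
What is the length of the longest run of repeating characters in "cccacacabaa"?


Input: "cccacacabaa"
Scanning for longest run:
  Position 1 ('c'): continues run of 'c', length=2
  Position 2 ('c'): continues run of 'c', length=3
  Position 3 ('a'): new char, reset run to 1
  Position 4 ('c'): new char, reset run to 1
  Position 5 ('a'): new char, reset run to 1
  Position 6 ('c'): new char, reset run to 1
  Position 7 ('a'): new char, reset run to 1
  Position 8 ('b'): new char, reset run to 1
  Position 9 ('a'): new char, reset run to 1
  Position 10 ('a'): continues run of 'a', length=2
Longest run: 'c' with length 3

3


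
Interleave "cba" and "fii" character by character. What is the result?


Interleaving "cba" and "fii":
  Position 0: 'c' from first, 'f' from second => "cf"
  Position 1: 'b' from first, 'i' from second => "bi"
  Position 2: 'a' from first, 'i' from second => "ai"
Result: cfbiai

cfbiai


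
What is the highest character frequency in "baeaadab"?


Input: baeaadab
Character counts:
  'a': 4
  'b': 2
  'd': 1
  'e': 1
Maximum frequency: 4

4


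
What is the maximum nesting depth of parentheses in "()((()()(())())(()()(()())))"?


Input: "()((()()(())())(()()(()())))"
Tracking depth:
  Position 0 '(': depth becomes 1
  Position 1 ')': depth becomes 0
  Position 2 '(': depth becomes 1
  Position 3 '(': depth becomes 2
  Position 4 '(': depth becomes 3
  Position 5 ')': depth becomes 2
  Position 6 '(': depth becomes 3
  Position 7 ')': depth becomes 2
  Position 8 '(': depth becomes 3
  Position 9 '(': depth becomes 4
  Position 10 ')': depth becomes 3
  Position 11 ')': depth becomes 2
  Position 12 '(': depth becomes 3
  Position 13 ')': depth becomes 2
  Position 14 ')': depth becomes 1
  Position 15 '(': depth becomes 2
  Position 16 '(': depth becomes 3
  Position 17 ')': depth becomes 2
  Position 18 '(': depth becomes 3
  Position 19 ')': depth becomes 2
  Position 20 '(': depth becomes 3
  Position 21 '(': depth becomes 4
  Position 22 ')': depth becomes 3
  Position 23 '(': depth becomes 4
  Position 24 ')': depth becomes 3
  Position 25 ')': depth becomes 2
  Position 26 ')': depth becomes 1
  Position 27 ')': depth becomes 0
Maximum depth reached: 4

4


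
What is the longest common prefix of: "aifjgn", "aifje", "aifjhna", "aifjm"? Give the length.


Words: aifjgn, aifje, aifjhna, aifjm
  Position 0: all 'a' => match
  Position 1: all 'i' => match
  Position 2: all 'f' => match
  Position 3: all 'j' => match
  Position 4: ('g', 'e', 'h', 'm') => mismatch, stop
LCP = "aifj" (length 4)

4


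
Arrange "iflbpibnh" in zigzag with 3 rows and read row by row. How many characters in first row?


Zigzag "iflbpibnh" into 3 rows:
Placing characters:
  'i' => row 0
  'f' => row 1
  'l' => row 2
  'b' => row 1
  'p' => row 0
  'i' => row 1
  'b' => row 2
  'n' => row 1
  'h' => row 0
Rows:
  Row 0: "iph"
  Row 1: "fbin"
  Row 2: "lb"
First row length: 3

3


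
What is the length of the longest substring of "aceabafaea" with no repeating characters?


Input: "aceabafaea"
Sliding window (track last position of each char):
  Position 0 ('a'): window [0,0] length 1 -- new best
  Position 1 ('c'): window [0,1] length 2 -- new best
  Position 2 ('e'): window [0,2] length 3 -- new best
  Position 3 ('a'): repeat (last at 0), move window start to 1
  Position 3 ('a'): window [1,3] length 3
  Position 4 ('b'): window [1,4] length 4 -- new best
  Position 5 ('a'): repeat (last at 3), move window start to 4
  Position 5 ('a'): window [4,5] length 2
  Position 6 ('f'): window [4,6] length 3
  Position 7 ('a'): repeat (last at 5), move window start to 6
  Position 7 ('a'): window [6,7] length 2
  Position 8 ('e'): window [6,8] length 3
  Position 9 ('a'): repeat (last at 7), move window start to 8
  Position 9 ('a'): window [8,9] length 2
Longest substring with no repeats: "ceab" with length 4

4


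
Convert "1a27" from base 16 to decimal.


Input: "1a27" in base 16
Positional expansion:
  Digit '1' (value 1) x 16^3 = 4096
  Digit 'a' (value 10) x 16^2 = 2560
  Digit '2' (value 2) x 16^1 = 32
  Digit '7' (value 7) x 16^0 = 7
Sum = 6695

6695


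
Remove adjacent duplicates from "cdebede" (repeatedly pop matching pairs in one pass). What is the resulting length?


Input: cdebede
Stack-based adjacent duplicate removal:
  Read 'c': push. Stack: c
  Read 'd': push. Stack: cd
  Read 'e': push. Stack: cde
  Read 'b': push. Stack: cdeb
  Read 'e': push. Stack: cdebe
  Read 'd': push. Stack: cdebed
  Read 'e': push. Stack: cdebede
Final stack: "cdebede" (length 7)

7


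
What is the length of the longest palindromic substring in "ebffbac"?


Input: "ebffbac"
Checking substrings for palindromes:
  [1:5] "bffb" (len 4) => palindrome
  [2:4] "ff" (len 2) => palindrome
Longest palindromic substring: "bffb" with length 4

4


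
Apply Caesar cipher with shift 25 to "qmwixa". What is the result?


Caesar cipher: shift "qmwixa" by 25
  'q' (pos 16) + 25 = pos 15 = 'p'
  'm' (pos 12) + 25 = pos 11 = 'l'
  'w' (pos 22) + 25 = pos 21 = 'v'
  'i' (pos 8) + 25 = pos 7 = 'h'
  'x' (pos 23) + 25 = pos 22 = 'w'
  'a' (pos 0) + 25 = pos 25 = 'z'
Result: plvhwz

plvhwz


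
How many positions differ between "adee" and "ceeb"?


Comparing "adee" and "ceeb" position by position:
  Position 0: 'a' vs 'c' => DIFFER
  Position 1: 'd' vs 'e' => DIFFER
  Position 2: 'e' vs 'e' => same
  Position 3: 'e' vs 'b' => DIFFER
Positions that differ: 3

3


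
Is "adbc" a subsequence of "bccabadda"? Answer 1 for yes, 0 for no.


Check if "adbc" is a subsequence of "bccabadda"
Greedy scan:
  Position 0 ('b'): no match needed
  Position 1 ('c'): no match needed
  Position 2 ('c'): no match needed
  Position 3 ('a'): matches sub[0] = 'a'
  Position 4 ('b'): no match needed
  Position 5 ('a'): no match needed
  Position 6 ('d'): matches sub[1] = 'd'
  Position 7 ('d'): no match needed
  Position 8 ('a'): no match needed
Only matched 2/4 characters => not a subsequence

0


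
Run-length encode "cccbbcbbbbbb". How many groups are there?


Input: cccbbcbbbbbb
Scanning for consecutive runs:
  Group 1: 'c' x 3 (positions 0-2)
  Group 2: 'b' x 2 (positions 3-4)
  Group 3: 'c' x 1 (positions 5-5)
  Group 4: 'b' x 6 (positions 6-11)
Total groups: 4

4


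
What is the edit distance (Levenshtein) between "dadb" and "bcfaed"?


Computing edit distance: "dadb" -> "bcfaed"
DP table:
           b    c    f    a    e    d
      0    1    2    3    4    5    6
  d   1    1    2    3    4    5    5
  a   2    2    2    3    3    4    5
  d   3    3    3    3    4    4    4
  b   4    3    4    4    4    5    5
Edit distance = dp[4][6] = 5

5


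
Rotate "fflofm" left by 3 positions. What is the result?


Input: "fflofm", rotate left by 3
First 3 characters: "ffl"
Remaining characters: "ofm"
Concatenate remaining + first: "ofm" + "ffl" = "ofmffl"

ofmffl


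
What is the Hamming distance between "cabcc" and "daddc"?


Comparing "cabcc" and "daddc" position by position:
  Position 0: 'c' vs 'd' => differ
  Position 1: 'a' vs 'a' => same
  Position 2: 'b' vs 'd' => differ
  Position 3: 'c' vs 'd' => differ
  Position 4: 'c' vs 'c' => same
Total differences (Hamming distance): 3

3


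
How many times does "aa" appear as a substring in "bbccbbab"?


Searching for "aa" in "bbccbbab"
Scanning each position:
  Position 0: "bb" => no
  Position 1: "bc" => no
  Position 2: "cc" => no
  Position 3: "cb" => no
  Position 4: "bb" => no
  Position 5: "ba" => no
  Position 6: "ab" => no
Total occurrences: 0

0


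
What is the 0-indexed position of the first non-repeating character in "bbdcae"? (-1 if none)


Input: bbdcae
Character frequencies:
  'a': 1
  'b': 2
  'c': 1
  'd': 1
  'e': 1
Scanning left to right for freq == 1:
  Position 0 ('b'): freq=2, skip
  Position 1 ('b'): freq=2, skip
  Position 2 ('d'): unique! => answer = 2

2


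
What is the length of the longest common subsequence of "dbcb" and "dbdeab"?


LCS of "dbcb" and "dbdeab"
DP table:
           d    b    d    e    a    b
      0    0    0    0    0    0    0
  d   0    1    1    1    1    1    1
  b   0    1    2    2    2    2    2
  c   0    1    2    2    2    2    2
  b   0    1    2    2    2    2    3
LCS length = dp[4][6] = 3

3


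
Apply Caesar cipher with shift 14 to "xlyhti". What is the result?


Caesar cipher: shift "xlyhti" by 14
  'x' (pos 23) + 14 = pos 11 = 'l'
  'l' (pos 11) + 14 = pos 25 = 'z'
  'y' (pos 24) + 14 = pos 12 = 'm'
  'h' (pos 7) + 14 = pos 21 = 'v'
  't' (pos 19) + 14 = pos 7 = 'h'
  'i' (pos 8) + 14 = pos 22 = 'w'
Result: lzmvhw

lzmvhw


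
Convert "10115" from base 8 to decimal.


Input: "10115" in base 8
Positional expansion:
  Digit '1' (value 1) x 8^4 = 4096
  Digit '0' (value 0) x 8^3 = 0
  Digit '1' (value 1) x 8^2 = 64
  Digit '1' (value 1) x 8^1 = 8
  Digit '5' (value 5) x 8^0 = 5
Sum = 4173

4173


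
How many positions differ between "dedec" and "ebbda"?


Comparing "dedec" and "ebbda" position by position:
  Position 0: 'd' vs 'e' => DIFFER
  Position 1: 'e' vs 'b' => DIFFER
  Position 2: 'd' vs 'b' => DIFFER
  Position 3: 'e' vs 'd' => DIFFER
  Position 4: 'c' vs 'a' => DIFFER
Positions that differ: 5

5


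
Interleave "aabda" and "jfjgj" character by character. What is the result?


Interleaving "aabda" and "jfjgj":
  Position 0: 'a' from first, 'j' from second => "aj"
  Position 1: 'a' from first, 'f' from second => "af"
  Position 2: 'b' from first, 'j' from second => "bj"
  Position 3: 'd' from first, 'g' from second => "dg"
  Position 4: 'a' from first, 'j' from second => "aj"
Result: ajafbjdgaj

ajafbjdgaj


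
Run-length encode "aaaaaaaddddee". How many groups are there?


Input: aaaaaaaddddee
Scanning for consecutive runs:
  Group 1: 'a' x 7 (positions 0-6)
  Group 2: 'd' x 4 (positions 7-10)
  Group 3: 'e' x 2 (positions 11-12)
Total groups: 3

3


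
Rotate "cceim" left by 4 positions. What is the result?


Input: "cceim", rotate left by 4
First 4 characters: "ccei"
Remaining characters: "m"
Concatenate remaining + first: "m" + "ccei" = "mccei"

mccei


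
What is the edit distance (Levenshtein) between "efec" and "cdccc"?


Computing edit distance: "efec" -> "cdccc"
DP table:
           c    d    c    c    c
      0    1    2    3    4    5
  e   1    1    2    3    4    5
  f   2    2    2    3    4    5
  e   3    3    3    3    4    5
  c   4    3    4    3    3    4
Edit distance = dp[4][5] = 4

4


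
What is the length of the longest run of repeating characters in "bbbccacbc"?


Input: "bbbccacbc"
Scanning for longest run:
  Position 1 ('b'): continues run of 'b', length=2
  Position 2 ('b'): continues run of 'b', length=3
  Position 3 ('c'): new char, reset run to 1
  Position 4 ('c'): continues run of 'c', length=2
  Position 5 ('a'): new char, reset run to 1
  Position 6 ('c'): new char, reset run to 1
  Position 7 ('b'): new char, reset run to 1
  Position 8 ('c'): new char, reset run to 1
Longest run: 'b' with length 3

3


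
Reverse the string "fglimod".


Input: fglimod
Reading characters right to left:
  Position 6: 'd'
  Position 5: 'o'
  Position 4: 'm'
  Position 3: 'i'
  Position 2: 'l'
  Position 1: 'g'
  Position 0: 'f'
Reversed: domilgf

domilgf


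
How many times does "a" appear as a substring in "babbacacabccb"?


Searching for "a" in "babbacacabccb"
Scanning each position:
  Position 0: "b" => no
  Position 1: "a" => MATCH
  Position 2: "b" => no
  Position 3: "b" => no
  Position 4: "a" => MATCH
  Position 5: "c" => no
  Position 6: "a" => MATCH
  Position 7: "c" => no
  Position 8: "a" => MATCH
  Position 9: "b" => no
  Position 10: "c" => no
  Position 11: "c" => no
  Position 12: "b" => no
Total occurrences: 4

4


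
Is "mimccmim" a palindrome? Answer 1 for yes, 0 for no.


Input: mimccmim
Reversed: mimccmim
  Compare pos 0 ('m') with pos 7 ('m'): match
  Compare pos 1 ('i') with pos 6 ('i'): match
  Compare pos 2 ('m') with pos 5 ('m'): match
  Compare pos 3 ('c') with pos 4 ('c'): match
Result: palindrome

1


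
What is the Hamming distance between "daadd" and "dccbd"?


Comparing "daadd" and "dccbd" position by position:
  Position 0: 'd' vs 'd' => same
  Position 1: 'a' vs 'c' => differ
  Position 2: 'a' vs 'c' => differ
  Position 3: 'd' vs 'b' => differ
  Position 4: 'd' vs 'd' => same
Total differences (Hamming distance): 3

3


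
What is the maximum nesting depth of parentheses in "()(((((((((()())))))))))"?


Input: "()(((((((((()())))))))))"
Tracking depth:
  Position 0 '(': depth becomes 1
  Position 1 ')': depth becomes 0
  Position 2 '(': depth becomes 1
  Position 3 '(': depth becomes 2
  Position 4 '(': depth becomes 3
  Position 5 '(': depth becomes 4
  Position 6 '(': depth becomes 5
  Position 7 '(': depth becomes 6
  Position 8 '(': depth becomes 7
  Position 9 '(': depth becomes 8
  Position 10 '(': depth becomes 9
  Position 11 '(': depth becomes 10
  Position 12 ')': depth becomes 9
  Position 13 '(': depth becomes 10
  Position 14 ')': depth becomes 9
  Position 15 ')': depth becomes 8
  Position 16 ')': depth becomes 7
  Position 17 ')': depth becomes 6
  Position 18 ')': depth becomes 5
  Position 19 ')': depth becomes 4
  Position 20 ')': depth becomes 3
  Position 21 ')': depth becomes 2
  Position 22 ')': depth becomes 1
  Position 23 ')': depth becomes 0
Maximum depth reached: 10

10


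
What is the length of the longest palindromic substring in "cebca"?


Input: "cebca"
Checking substrings for palindromes:
  No multi-char palindromic substrings found
Longest palindromic substring: "c" with length 1

1


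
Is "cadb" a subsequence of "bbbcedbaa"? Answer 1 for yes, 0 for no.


Check if "cadb" is a subsequence of "bbbcedbaa"
Greedy scan:
  Position 0 ('b'): no match needed
  Position 1 ('b'): no match needed
  Position 2 ('b'): no match needed
  Position 3 ('c'): matches sub[0] = 'c'
  Position 4 ('e'): no match needed
  Position 5 ('d'): no match needed
  Position 6 ('b'): no match needed
  Position 7 ('a'): matches sub[1] = 'a'
  Position 8 ('a'): no match needed
Only matched 2/4 characters => not a subsequence

0


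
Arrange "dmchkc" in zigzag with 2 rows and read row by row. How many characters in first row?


Zigzag "dmchkc" into 2 rows:
Placing characters:
  'd' => row 0
  'm' => row 1
  'c' => row 0
  'h' => row 1
  'k' => row 0
  'c' => row 1
Rows:
  Row 0: "dck"
  Row 1: "mhc"
First row length: 3

3


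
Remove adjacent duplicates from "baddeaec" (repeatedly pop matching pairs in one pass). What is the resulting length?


Input: baddeaec
Stack-based adjacent duplicate removal:
  Read 'b': push. Stack: b
  Read 'a': push. Stack: ba
  Read 'd': push. Stack: bad
  Read 'd': matches stack top 'd' => pop. Stack: ba
  Read 'e': push. Stack: bae
  Read 'a': push. Stack: baea
  Read 'e': push. Stack: baeae
  Read 'c': push. Stack: baeaec
Final stack: "baeaec" (length 6)

6


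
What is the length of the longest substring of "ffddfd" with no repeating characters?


Input: "ffddfd"
Sliding window (track last position of each char):
  Position 0 ('f'): window [0,0] length 1 -- new best
  Position 1 ('f'): repeat (last at 0), move window start to 1
  Position 1 ('f'): window [1,1] length 1
  Position 2 ('d'): window [1,2] length 2 -- new best
  Position 3 ('d'): repeat (last at 2), move window start to 3
  Position 3 ('d'): window [3,3] length 1
  Position 4 ('f'): window [3,4] length 2
  Position 5 ('d'): repeat (last at 3), move window start to 4
  Position 5 ('d'): window [4,5] length 2
Longest substring with no repeats: "fd" with length 2

2


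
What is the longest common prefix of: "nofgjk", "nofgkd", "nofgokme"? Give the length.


Words: nofgjk, nofgkd, nofgokme
  Position 0: all 'n' => match
  Position 1: all 'o' => match
  Position 2: all 'f' => match
  Position 3: all 'g' => match
  Position 4: ('j', 'k', 'o') => mismatch, stop
LCP = "nofg" (length 4)

4


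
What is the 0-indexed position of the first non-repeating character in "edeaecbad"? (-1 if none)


Input: edeaecbad
Character frequencies:
  'a': 2
  'b': 1
  'c': 1
  'd': 2
  'e': 3
Scanning left to right for freq == 1:
  Position 0 ('e'): freq=3, skip
  Position 1 ('d'): freq=2, skip
  Position 2 ('e'): freq=3, skip
  Position 3 ('a'): freq=2, skip
  Position 4 ('e'): freq=3, skip
  Position 5 ('c'): unique! => answer = 5

5


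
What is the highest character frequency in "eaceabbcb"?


Input: eaceabbcb
Character counts:
  'a': 2
  'b': 3
  'c': 2
  'e': 2
Maximum frequency: 3

3


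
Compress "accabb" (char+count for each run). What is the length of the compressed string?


Input: accabb
Runs:
  'a' x 1 => "a1"
  'c' x 2 => "c2"
  'a' x 1 => "a1"
  'b' x 2 => "b2"
Compressed: "a1c2a1b2"
Compressed length: 8

8


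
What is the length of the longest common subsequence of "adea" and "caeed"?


LCS of "adea" and "caeed"
DP table:
           c    a    e    e    d
      0    0    0    0    0    0
  a   0    0    1    1    1    1
  d   0    0    1    1    1    2
  e   0    0    1    2    2    2
  a   0    0    1    2    2    2
LCS length = dp[4][5] = 2

2


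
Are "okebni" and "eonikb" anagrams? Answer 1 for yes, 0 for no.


Strings: "okebni", "eonikb"
Sorted first:  beikno
Sorted second: beikno
Sorted forms match => anagrams

1


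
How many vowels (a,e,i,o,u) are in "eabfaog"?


Input: eabfaog
Checking each character:
  'e' at position 0: vowel (running total: 1)
  'a' at position 1: vowel (running total: 2)
  'b' at position 2: consonant
  'f' at position 3: consonant
  'a' at position 4: vowel (running total: 3)
  'o' at position 5: vowel (running total: 4)
  'g' at position 6: consonant
Total vowels: 4

4


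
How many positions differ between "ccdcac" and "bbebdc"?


Comparing "ccdcac" and "bbebdc" position by position:
  Position 0: 'c' vs 'b' => DIFFER
  Position 1: 'c' vs 'b' => DIFFER
  Position 2: 'd' vs 'e' => DIFFER
  Position 3: 'c' vs 'b' => DIFFER
  Position 4: 'a' vs 'd' => DIFFER
  Position 5: 'c' vs 'c' => same
Positions that differ: 5

5


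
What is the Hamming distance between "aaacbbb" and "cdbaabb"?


Comparing "aaacbbb" and "cdbaabb" position by position:
  Position 0: 'a' vs 'c' => differ
  Position 1: 'a' vs 'd' => differ
  Position 2: 'a' vs 'b' => differ
  Position 3: 'c' vs 'a' => differ
  Position 4: 'b' vs 'a' => differ
  Position 5: 'b' vs 'b' => same
  Position 6: 'b' vs 'b' => same
Total differences (Hamming distance): 5

5


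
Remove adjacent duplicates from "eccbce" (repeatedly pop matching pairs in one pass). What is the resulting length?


Input: eccbce
Stack-based adjacent duplicate removal:
  Read 'e': push. Stack: e
  Read 'c': push. Stack: ec
  Read 'c': matches stack top 'c' => pop. Stack: e
  Read 'b': push. Stack: eb
  Read 'c': push. Stack: ebc
  Read 'e': push. Stack: ebce
Final stack: "ebce" (length 4)

4


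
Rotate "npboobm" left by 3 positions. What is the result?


Input: "npboobm", rotate left by 3
First 3 characters: "npb"
Remaining characters: "oobm"
Concatenate remaining + first: "oobm" + "npb" = "oobmnpb"

oobmnpb


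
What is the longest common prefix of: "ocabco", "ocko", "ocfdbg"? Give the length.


Words: ocabco, ocko, ocfdbg
  Position 0: all 'o' => match
  Position 1: all 'c' => match
  Position 2: ('a', 'k', 'f') => mismatch, stop
LCP = "oc" (length 2)

2


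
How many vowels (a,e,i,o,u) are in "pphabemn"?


Input: pphabemn
Checking each character:
  'p' at position 0: consonant
  'p' at position 1: consonant
  'h' at position 2: consonant
  'a' at position 3: vowel (running total: 1)
  'b' at position 4: consonant
  'e' at position 5: vowel (running total: 2)
  'm' at position 6: consonant
  'n' at position 7: consonant
Total vowels: 2

2
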